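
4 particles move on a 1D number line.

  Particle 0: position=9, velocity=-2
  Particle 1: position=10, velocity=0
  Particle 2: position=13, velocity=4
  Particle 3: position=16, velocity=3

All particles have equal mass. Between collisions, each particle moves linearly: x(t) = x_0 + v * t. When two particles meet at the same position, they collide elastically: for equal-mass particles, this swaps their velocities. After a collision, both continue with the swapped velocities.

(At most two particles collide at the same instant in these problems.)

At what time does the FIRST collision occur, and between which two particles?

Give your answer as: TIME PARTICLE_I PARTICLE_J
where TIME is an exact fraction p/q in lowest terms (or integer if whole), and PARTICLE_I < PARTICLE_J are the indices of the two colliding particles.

Pair (0,1): pos 9,10 vel -2,0 -> not approaching (rel speed -2 <= 0)
Pair (1,2): pos 10,13 vel 0,4 -> not approaching (rel speed -4 <= 0)
Pair (2,3): pos 13,16 vel 4,3 -> gap=3, closing at 1/unit, collide at t=3
Earliest collision: t=3 between 2 and 3

Answer: 3 2 3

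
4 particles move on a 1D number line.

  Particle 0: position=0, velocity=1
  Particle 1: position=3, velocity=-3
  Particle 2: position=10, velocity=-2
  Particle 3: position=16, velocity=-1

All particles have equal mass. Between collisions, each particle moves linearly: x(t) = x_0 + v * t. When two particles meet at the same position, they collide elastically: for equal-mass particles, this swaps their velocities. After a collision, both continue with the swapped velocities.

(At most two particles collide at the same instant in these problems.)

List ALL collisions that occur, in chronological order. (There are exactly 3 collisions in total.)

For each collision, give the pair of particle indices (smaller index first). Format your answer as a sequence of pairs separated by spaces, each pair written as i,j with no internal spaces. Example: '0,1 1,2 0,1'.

Answer: 0,1 1,2 2,3

Derivation:
Collision at t=3/4: particles 0 and 1 swap velocities; positions: p0=3/4 p1=3/4 p2=17/2 p3=61/4; velocities now: v0=-3 v1=1 v2=-2 v3=-1
Collision at t=10/3: particles 1 and 2 swap velocities; positions: p0=-7 p1=10/3 p2=10/3 p3=38/3; velocities now: v0=-3 v1=-2 v2=1 v3=-1
Collision at t=8: particles 2 and 3 swap velocities; positions: p0=-21 p1=-6 p2=8 p3=8; velocities now: v0=-3 v1=-2 v2=-1 v3=1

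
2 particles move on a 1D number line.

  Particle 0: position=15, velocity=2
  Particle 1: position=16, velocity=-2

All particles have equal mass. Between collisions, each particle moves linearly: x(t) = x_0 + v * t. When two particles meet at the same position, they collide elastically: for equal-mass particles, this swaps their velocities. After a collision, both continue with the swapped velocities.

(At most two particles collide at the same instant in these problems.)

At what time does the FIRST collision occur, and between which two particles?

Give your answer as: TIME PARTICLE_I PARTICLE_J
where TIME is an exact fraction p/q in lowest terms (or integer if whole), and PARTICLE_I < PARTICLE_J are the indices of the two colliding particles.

Pair (0,1): pos 15,16 vel 2,-2 -> gap=1, closing at 4/unit, collide at t=1/4
Earliest collision: t=1/4 between 0 and 1

Answer: 1/4 0 1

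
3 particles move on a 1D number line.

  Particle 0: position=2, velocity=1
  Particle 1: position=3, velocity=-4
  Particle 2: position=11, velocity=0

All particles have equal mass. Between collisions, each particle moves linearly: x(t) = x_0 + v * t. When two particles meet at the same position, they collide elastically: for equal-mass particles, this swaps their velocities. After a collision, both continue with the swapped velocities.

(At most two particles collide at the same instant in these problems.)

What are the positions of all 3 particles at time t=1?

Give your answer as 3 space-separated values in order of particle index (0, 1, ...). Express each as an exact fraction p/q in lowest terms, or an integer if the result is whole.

Collision at t=1/5: particles 0 and 1 swap velocities; positions: p0=11/5 p1=11/5 p2=11; velocities now: v0=-4 v1=1 v2=0
Advance to t=1 (no further collisions before then); velocities: v0=-4 v1=1 v2=0; positions = -1 3 11

Answer: -1 3 11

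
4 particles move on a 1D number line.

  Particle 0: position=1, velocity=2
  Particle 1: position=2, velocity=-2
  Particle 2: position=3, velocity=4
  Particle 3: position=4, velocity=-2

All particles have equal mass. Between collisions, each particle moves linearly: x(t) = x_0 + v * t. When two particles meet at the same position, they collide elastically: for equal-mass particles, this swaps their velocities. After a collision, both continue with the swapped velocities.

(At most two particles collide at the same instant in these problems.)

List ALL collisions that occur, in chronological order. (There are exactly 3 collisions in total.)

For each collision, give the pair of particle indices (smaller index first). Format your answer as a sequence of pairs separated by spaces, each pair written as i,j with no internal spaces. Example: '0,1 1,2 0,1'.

Answer: 2,3 0,1 1,2

Derivation:
Collision at t=1/6: particles 2 and 3 swap velocities; positions: p0=4/3 p1=5/3 p2=11/3 p3=11/3; velocities now: v0=2 v1=-2 v2=-2 v3=4
Collision at t=1/4: particles 0 and 1 swap velocities; positions: p0=3/2 p1=3/2 p2=7/2 p3=4; velocities now: v0=-2 v1=2 v2=-2 v3=4
Collision at t=3/4: particles 1 and 2 swap velocities; positions: p0=1/2 p1=5/2 p2=5/2 p3=6; velocities now: v0=-2 v1=-2 v2=2 v3=4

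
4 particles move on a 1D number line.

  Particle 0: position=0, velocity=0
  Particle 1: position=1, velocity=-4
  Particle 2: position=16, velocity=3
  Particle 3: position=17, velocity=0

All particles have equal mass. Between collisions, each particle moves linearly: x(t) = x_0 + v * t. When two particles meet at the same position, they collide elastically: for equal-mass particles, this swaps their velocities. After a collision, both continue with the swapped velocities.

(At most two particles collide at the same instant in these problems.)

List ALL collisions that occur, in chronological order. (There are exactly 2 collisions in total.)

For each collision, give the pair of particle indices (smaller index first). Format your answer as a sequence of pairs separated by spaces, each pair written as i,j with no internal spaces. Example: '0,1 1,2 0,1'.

Collision at t=1/4: particles 0 and 1 swap velocities; positions: p0=0 p1=0 p2=67/4 p3=17; velocities now: v0=-4 v1=0 v2=3 v3=0
Collision at t=1/3: particles 2 and 3 swap velocities; positions: p0=-1/3 p1=0 p2=17 p3=17; velocities now: v0=-4 v1=0 v2=0 v3=3

Answer: 0,1 2,3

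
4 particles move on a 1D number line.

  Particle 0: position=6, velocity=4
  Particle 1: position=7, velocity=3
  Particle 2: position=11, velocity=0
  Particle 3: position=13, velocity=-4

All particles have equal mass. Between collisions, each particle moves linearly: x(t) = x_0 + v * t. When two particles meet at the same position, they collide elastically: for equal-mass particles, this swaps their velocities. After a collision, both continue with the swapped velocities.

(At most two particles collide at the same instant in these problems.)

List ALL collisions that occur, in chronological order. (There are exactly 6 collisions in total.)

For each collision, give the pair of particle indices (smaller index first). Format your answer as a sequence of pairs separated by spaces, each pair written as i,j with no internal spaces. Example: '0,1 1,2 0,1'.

Answer: 2,3 1,2 0,1 1,2 2,3 1,2

Derivation:
Collision at t=1/2: particles 2 and 3 swap velocities; positions: p0=8 p1=17/2 p2=11 p3=11; velocities now: v0=4 v1=3 v2=-4 v3=0
Collision at t=6/7: particles 1 and 2 swap velocities; positions: p0=66/7 p1=67/7 p2=67/7 p3=11; velocities now: v0=4 v1=-4 v2=3 v3=0
Collision at t=7/8: particles 0 and 1 swap velocities; positions: p0=19/2 p1=19/2 p2=77/8 p3=11; velocities now: v0=-4 v1=4 v2=3 v3=0
Collision at t=1: particles 1 and 2 swap velocities; positions: p0=9 p1=10 p2=10 p3=11; velocities now: v0=-4 v1=3 v2=4 v3=0
Collision at t=5/4: particles 2 and 3 swap velocities; positions: p0=8 p1=43/4 p2=11 p3=11; velocities now: v0=-4 v1=3 v2=0 v3=4
Collision at t=4/3: particles 1 and 2 swap velocities; positions: p0=23/3 p1=11 p2=11 p3=34/3; velocities now: v0=-4 v1=0 v2=3 v3=4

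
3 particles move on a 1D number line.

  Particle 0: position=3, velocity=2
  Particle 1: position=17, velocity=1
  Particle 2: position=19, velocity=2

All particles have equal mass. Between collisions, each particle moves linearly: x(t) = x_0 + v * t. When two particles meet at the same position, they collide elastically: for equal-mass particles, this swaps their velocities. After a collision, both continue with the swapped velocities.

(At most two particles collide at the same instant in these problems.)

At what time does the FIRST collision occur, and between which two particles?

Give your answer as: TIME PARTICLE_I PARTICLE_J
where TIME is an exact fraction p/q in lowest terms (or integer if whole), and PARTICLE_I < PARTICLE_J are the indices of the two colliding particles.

Answer: 14 0 1

Derivation:
Pair (0,1): pos 3,17 vel 2,1 -> gap=14, closing at 1/unit, collide at t=14
Pair (1,2): pos 17,19 vel 1,2 -> not approaching (rel speed -1 <= 0)
Earliest collision: t=14 between 0 and 1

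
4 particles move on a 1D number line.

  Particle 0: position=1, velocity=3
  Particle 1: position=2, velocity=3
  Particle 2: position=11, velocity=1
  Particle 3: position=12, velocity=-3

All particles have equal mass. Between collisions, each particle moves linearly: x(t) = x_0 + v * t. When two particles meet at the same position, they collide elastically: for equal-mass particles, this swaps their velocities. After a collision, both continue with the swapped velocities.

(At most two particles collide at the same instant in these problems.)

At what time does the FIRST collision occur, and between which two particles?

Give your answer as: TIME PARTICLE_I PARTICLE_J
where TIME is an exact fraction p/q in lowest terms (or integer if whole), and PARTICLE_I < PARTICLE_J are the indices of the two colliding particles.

Answer: 1/4 2 3

Derivation:
Pair (0,1): pos 1,2 vel 3,3 -> not approaching (rel speed 0 <= 0)
Pair (1,2): pos 2,11 vel 3,1 -> gap=9, closing at 2/unit, collide at t=9/2
Pair (2,3): pos 11,12 vel 1,-3 -> gap=1, closing at 4/unit, collide at t=1/4
Earliest collision: t=1/4 between 2 and 3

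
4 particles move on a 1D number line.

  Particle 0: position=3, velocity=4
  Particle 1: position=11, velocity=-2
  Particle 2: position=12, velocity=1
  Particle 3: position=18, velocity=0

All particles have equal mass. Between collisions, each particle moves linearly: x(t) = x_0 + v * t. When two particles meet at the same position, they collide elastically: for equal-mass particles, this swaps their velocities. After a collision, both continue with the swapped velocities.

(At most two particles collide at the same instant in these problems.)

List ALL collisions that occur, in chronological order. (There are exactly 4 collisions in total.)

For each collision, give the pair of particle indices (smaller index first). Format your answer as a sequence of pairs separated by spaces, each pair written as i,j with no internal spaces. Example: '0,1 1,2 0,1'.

Answer: 0,1 1,2 2,3 1,2

Derivation:
Collision at t=4/3: particles 0 and 1 swap velocities; positions: p0=25/3 p1=25/3 p2=40/3 p3=18; velocities now: v0=-2 v1=4 v2=1 v3=0
Collision at t=3: particles 1 and 2 swap velocities; positions: p0=5 p1=15 p2=15 p3=18; velocities now: v0=-2 v1=1 v2=4 v3=0
Collision at t=15/4: particles 2 and 3 swap velocities; positions: p0=7/2 p1=63/4 p2=18 p3=18; velocities now: v0=-2 v1=1 v2=0 v3=4
Collision at t=6: particles 1 and 2 swap velocities; positions: p0=-1 p1=18 p2=18 p3=27; velocities now: v0=-2 v1=0 v2=1 v3=4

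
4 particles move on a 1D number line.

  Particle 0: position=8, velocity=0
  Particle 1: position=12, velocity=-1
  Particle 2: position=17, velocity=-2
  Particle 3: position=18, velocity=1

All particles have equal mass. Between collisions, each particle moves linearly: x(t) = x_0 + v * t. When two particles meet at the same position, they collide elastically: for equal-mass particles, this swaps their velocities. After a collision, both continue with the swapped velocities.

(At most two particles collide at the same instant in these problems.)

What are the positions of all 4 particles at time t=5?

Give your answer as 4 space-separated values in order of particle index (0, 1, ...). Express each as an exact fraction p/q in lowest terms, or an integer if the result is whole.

Answer: 7 7 8 23

Derivation:
Collision at t=4: particles 0 and 1 swap velocities; positions: p0=8 p1=8 p2=9 p3=22; velocities now: v0=-1 v1=0 v2=-2 v3=1
Collision at t=9/2: particles 1 and 2 swap velocities; positions: p0=15/2 p1=8 p2=8 p3=45/2; velocities now: v0=-1 v1=-2 v2=0 v3=1
Collision at t=5: particles 0 and 1 swap velocities; positions: p0=7 p1=7 p2=8 p3=23; velocities now: v0=-2 v1=-1 v2=0 v3=1
Advance to t=5 (no further collisions before then); velocities: v0=-2 v1=-1 v2=0 v3=1; positions = 7 7 8 23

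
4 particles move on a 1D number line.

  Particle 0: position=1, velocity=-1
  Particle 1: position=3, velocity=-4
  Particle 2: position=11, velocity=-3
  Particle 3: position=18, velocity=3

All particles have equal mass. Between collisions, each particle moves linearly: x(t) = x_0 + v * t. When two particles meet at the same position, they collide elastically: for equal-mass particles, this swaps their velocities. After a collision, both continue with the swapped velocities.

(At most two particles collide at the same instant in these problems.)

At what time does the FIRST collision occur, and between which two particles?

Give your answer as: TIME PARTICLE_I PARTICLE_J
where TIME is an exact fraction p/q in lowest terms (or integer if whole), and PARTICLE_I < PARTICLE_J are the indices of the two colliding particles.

Answer: 2/3 0 1

Derivation:
Pair (0,1): pos 1,3 vel -1,-4 -> gap=2, closing at 3/unit, collide at t=2/3
Pair (1,2): pos 3,11 vel -4,-3 -> not approaching (rel speed -1 <= 0)
Pair (2,3): pos 11,18 vel -3,3 -> not approaching (rel speed -6 <= 0)
Earliest collision: t=2/3 between 0 and 1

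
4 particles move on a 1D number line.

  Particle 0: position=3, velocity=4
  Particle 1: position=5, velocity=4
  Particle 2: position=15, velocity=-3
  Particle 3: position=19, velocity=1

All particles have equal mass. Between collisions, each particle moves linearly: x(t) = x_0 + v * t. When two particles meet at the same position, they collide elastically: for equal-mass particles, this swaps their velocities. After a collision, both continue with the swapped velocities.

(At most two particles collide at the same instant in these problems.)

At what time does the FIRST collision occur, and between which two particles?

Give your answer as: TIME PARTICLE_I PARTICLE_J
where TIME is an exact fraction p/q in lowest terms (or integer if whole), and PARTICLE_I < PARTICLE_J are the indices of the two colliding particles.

Pair (0,1): pos 3,5 vel 4,4 -> not approaching (rel speed 0 <= 0)
Pair (1,2): pos 5,15 vel 4,-3 -> gap=10, closing at 7/unit, collide at t=10/7
Pair (2,3): pos 15,19 vel -3,1 -> not approaching (rel speed -4 <= 0)
Earliest collision: t=10/7 between 1 and 2

Answer: 10/7 1 2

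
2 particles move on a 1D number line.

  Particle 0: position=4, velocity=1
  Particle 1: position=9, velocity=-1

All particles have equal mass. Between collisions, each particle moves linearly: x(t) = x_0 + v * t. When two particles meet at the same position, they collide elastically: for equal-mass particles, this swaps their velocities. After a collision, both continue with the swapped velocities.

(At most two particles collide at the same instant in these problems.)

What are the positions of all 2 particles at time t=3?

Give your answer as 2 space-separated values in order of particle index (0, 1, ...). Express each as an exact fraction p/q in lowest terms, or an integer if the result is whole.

Answer: 6 7

Derivation:
Collision at t=5/2: particles 0 and 1 swap velocities; positions: p0=13/2 p1=13/2; velocities now: v0=-1 v1=1
Advance to t=3 (no further collisions before then); velocities: v0=-1 v1=1; positions = 6 7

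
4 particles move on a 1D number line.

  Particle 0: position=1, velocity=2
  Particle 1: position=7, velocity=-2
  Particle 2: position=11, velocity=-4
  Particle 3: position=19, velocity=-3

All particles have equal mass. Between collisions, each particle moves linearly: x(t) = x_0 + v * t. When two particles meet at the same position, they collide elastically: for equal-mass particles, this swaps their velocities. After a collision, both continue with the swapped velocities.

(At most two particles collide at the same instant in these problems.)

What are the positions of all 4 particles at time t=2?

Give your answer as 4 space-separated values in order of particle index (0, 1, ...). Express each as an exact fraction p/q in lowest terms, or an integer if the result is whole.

Answer: 3 3 5 13

Derivation:
Collision at t=3/2: particles 0 and 1 swap velocities; positions: p0=4 p1=4 p2=5 p3=29/2; velocities now: v0=-2 v1=2 v2=-4 v3=-3
Collision at t=5/3: particles 1 and 2 swap velocities; positions: p0=11/3 p1=13/3 p2=13/3 p3=14; velocities now: v0=-2 v1=-4 v2=2 v3=-3
Collision at t=2: particles 0 and 1 swap velocities; positions: p0=3 p1=3 p2=5 p3=13; velocities now: v0=-4 v1=-2 v2=2 v3=-3
Advance to t=2 (no further collisions before then); velocities: v0=-4 v1=-2 v2=2 v3=-3; positions = 3 3 5 13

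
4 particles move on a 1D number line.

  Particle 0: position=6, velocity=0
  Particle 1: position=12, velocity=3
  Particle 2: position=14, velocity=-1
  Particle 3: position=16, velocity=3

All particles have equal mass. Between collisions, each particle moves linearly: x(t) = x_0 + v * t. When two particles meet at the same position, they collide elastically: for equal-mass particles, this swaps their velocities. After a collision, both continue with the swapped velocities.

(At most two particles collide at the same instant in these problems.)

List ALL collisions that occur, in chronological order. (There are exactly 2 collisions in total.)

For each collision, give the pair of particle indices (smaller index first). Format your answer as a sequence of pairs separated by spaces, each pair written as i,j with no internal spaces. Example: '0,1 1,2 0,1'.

Collision at t=1/2: particles 1 and 2 swap velocities; positions: p0=6 p1=27/2 p2=27/2 p3=35/2; velocities now: v0=0 v1=-1 v2=3 v3=3
Collision at t=8: particles 0 and 1 swap velocities; positions: p0=6 p1=6 p2=36 p3=40; velocities now: v0=-1 v1=0 v2=3 v3=3

Answer: 1,2 0,1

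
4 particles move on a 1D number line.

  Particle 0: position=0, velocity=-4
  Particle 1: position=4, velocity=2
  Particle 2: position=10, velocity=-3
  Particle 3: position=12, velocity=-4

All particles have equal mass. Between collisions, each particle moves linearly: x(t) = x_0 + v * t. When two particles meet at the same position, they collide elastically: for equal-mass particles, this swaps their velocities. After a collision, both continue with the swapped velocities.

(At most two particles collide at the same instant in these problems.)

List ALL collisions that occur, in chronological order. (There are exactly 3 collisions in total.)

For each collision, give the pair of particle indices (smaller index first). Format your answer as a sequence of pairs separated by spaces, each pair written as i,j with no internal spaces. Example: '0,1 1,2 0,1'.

Answer: 1,2 2,3 1,2

Derivation:
Collision at t=6/5: particles 1 and 2 swap velocities; positions: p0=-24/5 p1=32/5 p2=32/5 p3=36/5; velocities now: v0=-4 v1=-3 v2=2 v3=-4
Collision at t=4/3: particles 2 and 3 swap velocities; positions: p0=-16/3 p1=6 p2=20/3 p3=20/3; velocities now: v0=-4 v1=-3 v2=-4 v3=2
Collision at t=2: particles 1 and 2 swap velocities; positions: p0=-8 p1=4 p2=4 p3=8; velocities now: v0=-4 v1=-4 v2=-3 v3=2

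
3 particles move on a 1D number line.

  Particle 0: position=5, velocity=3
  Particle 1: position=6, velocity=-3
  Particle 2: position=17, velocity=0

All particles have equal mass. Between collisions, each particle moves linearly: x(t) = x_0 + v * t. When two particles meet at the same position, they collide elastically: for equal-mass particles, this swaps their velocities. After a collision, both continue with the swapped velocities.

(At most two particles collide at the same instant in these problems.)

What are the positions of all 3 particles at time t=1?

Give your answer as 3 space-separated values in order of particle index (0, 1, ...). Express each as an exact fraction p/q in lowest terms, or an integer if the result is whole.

Collision at t=1/6: particles 0 and 1 swap velocities; positions: p0=11/2 p1=11/2 p2=17; velocities now: v0=-3 v1=3 v2=0
Advance to t=1 (no further collisions before then); velocities: v0=-3 v1=3 v2=0; positions = 3 8 17

Answer: 3 8 17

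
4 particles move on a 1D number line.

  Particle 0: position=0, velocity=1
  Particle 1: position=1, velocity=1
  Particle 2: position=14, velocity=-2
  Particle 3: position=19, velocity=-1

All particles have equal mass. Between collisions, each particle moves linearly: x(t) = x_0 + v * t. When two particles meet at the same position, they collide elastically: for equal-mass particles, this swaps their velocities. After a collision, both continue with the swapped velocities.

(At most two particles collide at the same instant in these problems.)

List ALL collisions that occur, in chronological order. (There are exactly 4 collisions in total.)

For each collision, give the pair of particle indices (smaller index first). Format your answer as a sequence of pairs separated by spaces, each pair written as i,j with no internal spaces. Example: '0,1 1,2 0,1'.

Collision at t=13/3: particles 1 and 2 swap velocities; positions: p0=13/3 p1=16/3 p2=16/3 p3=44/3; velocities now: v0=1 v1=-2 v2=1 v3=-1
Collision at t=14/3: particles 0 and 1 swap velocities; positions: p0=14/3 p1=14/3 p2=17/3 p3=43/3; velocities now: v0=-2 v1=1 v2=1 v3=-1
Collision at t=9: particles 2 and 3 swap velocities; positions: p0=-4 p1=9 p2=10 p3=10; velocities now: v0=-2 v1=1 v2=-1 v3=1
Collision at t=19/2: particles 1 and 2 swap velocities; positions: p0=-5 p1=19/2 p2=19/2 p3=21/2; velocities now: v0=-2 v1=-1 v2=1 v3=1

Answer: 1,2 0,1 2,3 1,2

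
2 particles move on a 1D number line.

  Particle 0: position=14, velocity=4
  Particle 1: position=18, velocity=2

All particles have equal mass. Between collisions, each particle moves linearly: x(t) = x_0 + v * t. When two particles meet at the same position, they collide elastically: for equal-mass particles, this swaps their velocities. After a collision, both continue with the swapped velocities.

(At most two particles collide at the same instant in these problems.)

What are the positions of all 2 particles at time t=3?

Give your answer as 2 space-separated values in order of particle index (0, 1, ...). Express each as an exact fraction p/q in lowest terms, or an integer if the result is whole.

Answer: 24 26

Derivation:
Collision at t=2: particles 0 and 1 swap velocities; positions: p0=22 p1=22; velocities now: v0=2 v1=4
Advance to t=3 (no further collisions before then); velocities: v0=2 v1=4; positions = 24 26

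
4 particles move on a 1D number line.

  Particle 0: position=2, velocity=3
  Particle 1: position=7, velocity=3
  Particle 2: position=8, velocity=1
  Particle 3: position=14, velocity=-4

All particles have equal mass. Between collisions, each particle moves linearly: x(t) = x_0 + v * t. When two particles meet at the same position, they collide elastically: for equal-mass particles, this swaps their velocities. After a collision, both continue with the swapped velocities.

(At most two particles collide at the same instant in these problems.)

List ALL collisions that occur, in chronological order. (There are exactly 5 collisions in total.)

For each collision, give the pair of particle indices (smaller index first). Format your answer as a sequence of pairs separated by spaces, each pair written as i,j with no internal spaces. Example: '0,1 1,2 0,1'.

Answer: 1,2 2,3 1,2 0,1 1,2

Derivation:
Collision at t=1/2: particles 1 and 2 swap velocities; positions: p0=7/2 p1=17/2 p2=17/2 p3=12; velocities now: v0=3 v1=1 v2=3 v3=-4
Collision at t=1: particles 2 and 3 swap velocities; positions: p0=5 p1=9 p2=10 p3=10; velocities now: v0=3 v1=1 v2=-4 v3=3
Collision at t=6/5: particles 1 and 2 swap velocities; positions: p0=28/5 p1=46/5 p2=46/5 p3=53/5; velocities now: v0=3 v1=-4 v2=1 v3=3
Collision at t=12/7: particles 0 and 1 swap velocities; positions: p0=50/7 p1=50/7 p2=68/7 p3=85/7; velocities now: v0=-4 v1=3 v2=1 v3=3
Collision at t=3: particles 1 and 2 swap velocities; positions: p0=2 p1=11 p2=11 p3=16; velocities now: v0=-4 v1=1 v2=3 v3=3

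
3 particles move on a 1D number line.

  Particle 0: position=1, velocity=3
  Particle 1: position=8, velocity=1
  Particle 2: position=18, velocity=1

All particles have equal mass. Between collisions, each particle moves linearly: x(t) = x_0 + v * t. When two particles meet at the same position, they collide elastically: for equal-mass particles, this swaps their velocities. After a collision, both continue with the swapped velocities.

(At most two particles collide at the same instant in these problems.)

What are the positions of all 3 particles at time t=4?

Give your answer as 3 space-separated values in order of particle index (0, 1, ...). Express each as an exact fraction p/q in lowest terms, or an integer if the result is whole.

Collision at t=7/2: particles 0 and 1 swap velocities; positions: p0=23/2 p1=23/2 p2=43/2; velocities now: v0=1 v1=3 v2=1
Advance to t=4 (no further collisions before then); velocities: v0=1 v1=3 v2=1; positions = 12 13 22

Answer: 12 13 22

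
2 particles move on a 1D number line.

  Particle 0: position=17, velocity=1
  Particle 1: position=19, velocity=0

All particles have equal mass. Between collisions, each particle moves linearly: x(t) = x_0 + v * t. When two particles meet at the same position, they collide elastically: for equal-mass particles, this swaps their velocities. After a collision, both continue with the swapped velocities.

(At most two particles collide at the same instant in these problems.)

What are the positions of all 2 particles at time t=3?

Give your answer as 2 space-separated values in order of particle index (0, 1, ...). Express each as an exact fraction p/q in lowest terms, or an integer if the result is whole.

Answer: 19 20

Derivation:
Collision at t=2: particles 0 and 1 swap velocities; positions: p0=19 p1=19; velocities now: v0=0 v1=1
Advance to t=3 (no further collisions before then); velocities: v0=0 v1=1; positions = 19 20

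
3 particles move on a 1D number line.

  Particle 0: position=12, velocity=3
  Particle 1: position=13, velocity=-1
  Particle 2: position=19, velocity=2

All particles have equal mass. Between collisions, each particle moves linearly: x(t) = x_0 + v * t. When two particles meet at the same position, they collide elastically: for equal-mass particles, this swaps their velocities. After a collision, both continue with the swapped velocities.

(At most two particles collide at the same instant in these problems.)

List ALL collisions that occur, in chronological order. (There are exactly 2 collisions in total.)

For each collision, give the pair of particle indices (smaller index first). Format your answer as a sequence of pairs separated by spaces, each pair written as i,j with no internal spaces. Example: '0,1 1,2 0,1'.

Answer: 0,1 1,2

Derivation:
Collision at t=1/4: particles 0 and 1 swap velocities; positions: p0=51/4 p1=51/4 p2=39/2; velocities now: v0=-1 v1=3 v2=2
Collision at t=7: particles 1 and 2 swap velocities; positions: p0=6 p1=33 p2=33; velocities now: v0=-1 v1=2 v2=3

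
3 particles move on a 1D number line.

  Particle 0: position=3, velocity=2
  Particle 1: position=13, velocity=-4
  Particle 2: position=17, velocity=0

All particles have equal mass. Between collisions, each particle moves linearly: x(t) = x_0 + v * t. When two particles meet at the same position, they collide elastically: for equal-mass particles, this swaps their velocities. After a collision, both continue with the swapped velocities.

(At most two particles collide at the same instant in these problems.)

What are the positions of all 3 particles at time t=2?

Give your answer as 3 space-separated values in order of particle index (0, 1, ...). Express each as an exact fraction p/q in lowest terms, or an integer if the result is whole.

Answer: 5 7 17

Derivation:
Collision at t=5/3: particles 0 and 1 swap velocities; positions: p0=19/3 p1=19/3 p2=17; velocities now: v0=-4 v1=2 v2=0
Advance to t=2 (no further collisions before then); velocities: v0=-4 v1=2 v2=0; positions = 5 7 17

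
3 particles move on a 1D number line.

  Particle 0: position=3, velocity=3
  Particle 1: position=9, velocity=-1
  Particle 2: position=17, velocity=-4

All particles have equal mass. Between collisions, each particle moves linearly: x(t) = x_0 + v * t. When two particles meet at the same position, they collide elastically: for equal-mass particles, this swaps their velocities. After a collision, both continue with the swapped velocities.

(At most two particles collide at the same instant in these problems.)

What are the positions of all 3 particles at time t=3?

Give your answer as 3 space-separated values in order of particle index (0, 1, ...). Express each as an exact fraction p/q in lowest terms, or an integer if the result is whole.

Collision at t=3/2: particles 0 and 1 swap velocities; positions: p0=15/2 p1=15/2 p2=11; velocities now: v0=-1 v1=3 v2=-4
Collision at t=2: particles 1 and 2 swap velocities; positions: p0=7 p1=9 p2=9; velocities now: v0=-1 v1=-4 v2=3
Collision at t=8/3: particles 0 and 1 swap velocities; positions: p0=19/3 p1=19/3 p2=11; velocities now: v0=-4 v1=-1 v2=3
Advance to t=3 (no further collisions before then); velocities: v0=-4 v1=-1 v2=3; positions = 5 6 12

Answer: 5 6 12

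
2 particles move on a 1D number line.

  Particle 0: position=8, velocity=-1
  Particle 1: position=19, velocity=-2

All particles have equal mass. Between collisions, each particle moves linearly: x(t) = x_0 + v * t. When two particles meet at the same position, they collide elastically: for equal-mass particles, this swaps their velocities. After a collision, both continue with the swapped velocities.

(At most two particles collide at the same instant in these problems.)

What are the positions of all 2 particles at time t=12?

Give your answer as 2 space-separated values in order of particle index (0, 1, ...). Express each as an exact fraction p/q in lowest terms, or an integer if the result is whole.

Collision at t=11: particles 0 and 1 swap velocities; positions: p0=-3 p1=-3; velocities now: v0=-2 v1=-1
Advance to t=12 (no further collisions before then); velocities: v0=-2 v1=-1; positions = -5 -4

Answer: -5 -4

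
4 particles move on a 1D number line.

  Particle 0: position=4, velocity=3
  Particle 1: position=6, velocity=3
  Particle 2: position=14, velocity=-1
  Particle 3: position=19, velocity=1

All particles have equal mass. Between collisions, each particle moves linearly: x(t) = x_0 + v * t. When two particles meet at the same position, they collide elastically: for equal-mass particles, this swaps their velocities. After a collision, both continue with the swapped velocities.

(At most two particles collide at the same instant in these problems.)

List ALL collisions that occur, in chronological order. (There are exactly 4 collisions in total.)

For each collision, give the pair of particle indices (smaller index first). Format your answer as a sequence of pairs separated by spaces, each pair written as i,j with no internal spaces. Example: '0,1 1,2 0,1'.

Collision at t=2: particles 1 and 2 swap velocities; positions: p0=10 p1=12 p2=12 p3=21; velocities now: v0=3 v1=-1 v2=3 v3=1
Collision at t=5/2: particles 0 and 1 swap velocities; positions: p0=23/2 p1=23/2 p2=27/2 p3=43/2; velocities now: v0=-1 v1=3 v2=3 v3=1
Collision at t=13/2: particles 2 and 3 swap velocities; positions: p0=15/2 p1=47/2 p2=51/2 p3=51/2; velocities now: v0=-1 v1=3 v2=1 v3=3
Collision at t=15/2: particles 1 and 2 swap velocities; positions: p0=13/2 p1=53/2 p2=53/2 p3=57/2; velocities now: v0=-1 v1=1 v2=3 v3=3

Answer: 1,2 0,1 2,3 1,2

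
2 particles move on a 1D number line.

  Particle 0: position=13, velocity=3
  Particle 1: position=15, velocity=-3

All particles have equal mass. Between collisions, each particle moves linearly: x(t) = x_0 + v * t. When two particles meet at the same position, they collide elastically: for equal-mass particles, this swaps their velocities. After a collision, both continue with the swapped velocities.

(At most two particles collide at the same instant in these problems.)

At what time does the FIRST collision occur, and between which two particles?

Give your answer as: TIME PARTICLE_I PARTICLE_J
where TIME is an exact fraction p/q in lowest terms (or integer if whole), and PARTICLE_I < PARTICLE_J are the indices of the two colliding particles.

Pair (0,1): pos 13,15 vel 3,-3 -> gap=2, closing at 6/unit, collide at t=1/3
Earliest collision: t=1/3 between 0 and 1

Answer: 1/3 0 1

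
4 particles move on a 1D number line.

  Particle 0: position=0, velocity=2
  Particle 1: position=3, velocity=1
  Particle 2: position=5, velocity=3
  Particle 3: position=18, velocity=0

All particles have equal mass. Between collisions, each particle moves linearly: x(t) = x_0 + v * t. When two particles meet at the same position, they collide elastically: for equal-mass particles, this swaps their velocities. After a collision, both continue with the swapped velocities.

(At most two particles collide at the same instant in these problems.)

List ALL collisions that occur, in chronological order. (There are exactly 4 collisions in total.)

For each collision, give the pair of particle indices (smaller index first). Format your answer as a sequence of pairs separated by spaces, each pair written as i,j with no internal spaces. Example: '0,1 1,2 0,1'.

Collision at t=3: particles 0 and 1 swap velocities; positions: p0=6 p1=6 p2=14 p3=18; velocities now: v0=1 v1=2 v2=3 v3=0
Collision at t=13/3: particles 2 and 3 swap velocities; positions: p0=22/3 p1=26/3 p2=18 p3=18; velocities now: v0=1 v1=2 v2=0 v3=3
Collision at t=9: particles 1 and 2 swap velocities; positions: p0=12 p1=18 p2=18 p3=32; velocities now: v0=1 v1=0 v2=2 v3=3
Collision at t=15: particles 0 and 1 swap velocities; positions: p0=18 p1=18 p2=30 p3=50; velocities now: v0=0 v1=1 v2=2 v3=3

Answer: 0,1 2,3 1,2 0,1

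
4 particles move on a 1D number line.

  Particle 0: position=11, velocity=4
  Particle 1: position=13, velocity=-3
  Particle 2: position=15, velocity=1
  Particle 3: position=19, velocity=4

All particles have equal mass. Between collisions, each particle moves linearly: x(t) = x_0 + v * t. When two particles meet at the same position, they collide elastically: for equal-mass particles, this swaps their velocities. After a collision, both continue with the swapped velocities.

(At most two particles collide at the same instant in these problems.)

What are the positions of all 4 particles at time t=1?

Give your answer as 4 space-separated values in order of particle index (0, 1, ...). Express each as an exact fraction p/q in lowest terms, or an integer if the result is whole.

Answer: 10 15 16 23

Derivation:
Collision at t=2/7: particles 0 and 1 swap velocities; positions: p0=85/7 p1=85/7 p2=107/7 p3=141/7; velocities now: v0=-3 v1=4 v2=1 v3=4
Advance to t=1 (no further collisions before then); velocities: v0=-3 v1=4 v2=1 v3=4; positions = 10 15 16 23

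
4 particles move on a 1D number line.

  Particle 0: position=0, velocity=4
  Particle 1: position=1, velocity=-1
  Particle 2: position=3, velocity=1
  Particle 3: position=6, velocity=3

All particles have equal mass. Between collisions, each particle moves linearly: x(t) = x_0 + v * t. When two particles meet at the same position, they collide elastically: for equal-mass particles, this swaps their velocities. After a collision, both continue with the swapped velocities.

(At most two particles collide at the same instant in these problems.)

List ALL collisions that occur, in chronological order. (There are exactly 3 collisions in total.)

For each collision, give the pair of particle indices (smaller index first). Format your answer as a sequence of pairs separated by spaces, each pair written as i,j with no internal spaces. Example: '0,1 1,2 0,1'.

Answer: 0,1 1,2 2,3

Derivation:
Collision at t=1/5: particles 0 and 1 swap velocities; positions: p0=4/5 p1=4/5 p2=16/5 p3=33/5; velocities now: v0=-1 v1=4 v2=1 v3=3
Collision at t=1: particles 1 and 2 swap velocities; positions: p0=0 p1=4 p2=4 p3=9; velocities now: v0=-1 v1=1 v2=4 v3=3
Collision at t=6: particles 2 and 3 swap velocities; positions: p0=-5 p1=9 p2=24 p3=24; velocities now: v0=-1 v1=1 v2=3 v3=4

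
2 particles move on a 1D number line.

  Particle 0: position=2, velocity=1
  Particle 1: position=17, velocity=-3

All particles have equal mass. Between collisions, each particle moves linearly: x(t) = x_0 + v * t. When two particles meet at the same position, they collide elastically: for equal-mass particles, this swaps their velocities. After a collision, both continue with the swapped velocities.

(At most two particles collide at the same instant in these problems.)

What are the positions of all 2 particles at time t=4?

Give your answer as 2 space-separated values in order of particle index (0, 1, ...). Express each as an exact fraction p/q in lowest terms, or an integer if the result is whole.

Answer: 5 6

Derivation:
Collision at t=15/4: particles 0 and 1 swap velocities; positions: p0=23/4 p1=23/4; velocities now: v0=-3 v1=1
Advance to t=4 (no further collisions before then); velocities: v0=-3 v1=1; positions = 5 6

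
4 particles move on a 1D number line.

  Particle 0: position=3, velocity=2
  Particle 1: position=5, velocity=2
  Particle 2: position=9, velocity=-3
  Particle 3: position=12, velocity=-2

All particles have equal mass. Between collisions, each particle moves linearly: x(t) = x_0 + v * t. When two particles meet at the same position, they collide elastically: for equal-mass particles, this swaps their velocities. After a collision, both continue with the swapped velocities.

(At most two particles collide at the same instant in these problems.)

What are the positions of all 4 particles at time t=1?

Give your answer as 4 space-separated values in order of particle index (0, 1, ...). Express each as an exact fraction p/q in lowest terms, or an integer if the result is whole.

Collision at t=4/5: particles 1 and 2 swap velocities; positions: p0=23/5 p1=33/5 p2=33/5 p3=52/5; velocities now: v0=2 v1=-3 v2=2 v3=-2
Advance to t=1 (no further collisions before then); velocities: v0=2 v1=-3 v2=2 v3=-2; positions = 5 6 7 10

Answer: 5 6 7 10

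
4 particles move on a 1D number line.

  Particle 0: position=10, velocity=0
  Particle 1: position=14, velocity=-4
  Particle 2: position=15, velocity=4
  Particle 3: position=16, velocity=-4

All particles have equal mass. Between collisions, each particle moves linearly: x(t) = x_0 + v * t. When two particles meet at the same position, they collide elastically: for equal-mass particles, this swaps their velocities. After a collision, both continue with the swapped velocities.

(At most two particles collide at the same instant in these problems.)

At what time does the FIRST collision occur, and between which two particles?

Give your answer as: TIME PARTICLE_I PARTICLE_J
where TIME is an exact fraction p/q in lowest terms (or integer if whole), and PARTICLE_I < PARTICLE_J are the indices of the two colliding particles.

Answer: 1/8 2 3

Derivation:
Pair (0,1): pos 10,14 vel 0,-4 -> gap=4, closing at 4/unit, collide at t=1
Pair (1,2): pos 14,15 vel -4,4 -> not approaching (rel speed -8 <= 0)
Pair (2,3): pos 15,16 vel 4,-4 -> gap=1, closing at 8/unit, collide at t=1/8
Earliest collision: t=1/8 between 2 and 3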